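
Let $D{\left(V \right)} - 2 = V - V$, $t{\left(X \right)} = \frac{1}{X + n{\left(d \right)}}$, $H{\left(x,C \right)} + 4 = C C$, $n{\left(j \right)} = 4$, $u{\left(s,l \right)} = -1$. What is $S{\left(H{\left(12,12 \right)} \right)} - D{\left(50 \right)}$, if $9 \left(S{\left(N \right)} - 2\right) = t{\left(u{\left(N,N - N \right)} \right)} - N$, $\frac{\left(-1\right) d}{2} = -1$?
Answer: $- \frac{419}{27} \approx -15.519$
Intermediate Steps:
$d = 2$ ($d = \left(-2\right) \left(-1\right) = 2$)
$H{\left(x,C \right)} = -4 + C^{2}$ ($H{\left(x,C \right)} = -4 + C C = -4 + C^{2}$)
$t{\left(X \right)} = \frac{1}{4 + X}$ ($t{\left(X \right)} = \frac{1}{X + 4} = \frac{1}{4 + X}$)
$D{\left(V \right)} = 2$ ($D{\left(V \right)} = 2 + \left(V - V\right) = 2 + 0 = 2$)
$S{\left(N \right)} = \frac{55}{27} - \frac{N}{9}$ ($S{\left(N \right)} = 2 + \frac{\frac{1}{4 - 1} - N}{9} = 2 + \frac{\frac{1}{3} - N}{9} = 2 - \left(- \frac{1}{27} + \frac{N}{9}\right) = \frac{55}{27} - \frac{N}{9}$)
$S{\left(H{\left(12,12 \right)} \right)} - D{\left(50 \right)} = \left(\frac{55}{27} - \frac{-4 + 12^{2}}{9}\right) - 2 = \left(\frac{55}{27} - \frac{-4 + 144}{9}\right) - 2 = \left(\frac{55}{27} - \frac{140}{9}\right) - 2 = - \frac{365}{27} - 2 = - \frac{419}{27}$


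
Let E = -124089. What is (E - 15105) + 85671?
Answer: -53523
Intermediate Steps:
(E - 15105) + 85671 = (-124089 - 15105) + 85671 = -139194 + 85671 = -53523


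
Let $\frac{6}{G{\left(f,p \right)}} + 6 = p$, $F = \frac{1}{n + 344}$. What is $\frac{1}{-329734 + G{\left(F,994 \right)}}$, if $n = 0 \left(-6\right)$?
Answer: $- \frac{494}{162888593} \approx -3.0327 \cdot 10^{-6}$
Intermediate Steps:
$n = 0$
$F = \frac{1}{344}$ ($F = \frac{1}{0 + 344} = \frac{1}{344} \approx 0.002907$)
$G{\left(f,p \right)} = \frac{6}{-6 + p}$
$\frac{1}{-329734 + G{\left(F,994 \right)}} = \frac{1}{-329734 + \frac{6}{-6 + 994}} = \frac{1}{-329734 + \frac{6}{988}} = \frac{1}{-329734 + 6 \cdot \frac{1}{988}} = \frac{1}{-329734 + \frac{3}{494}} = \frac{1}{- \frac{162888593}{494}} = - \frac{494}{162888593}$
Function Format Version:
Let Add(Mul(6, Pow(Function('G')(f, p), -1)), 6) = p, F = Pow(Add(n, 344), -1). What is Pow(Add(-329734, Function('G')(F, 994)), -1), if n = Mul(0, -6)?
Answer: Rational(-494, 162888593) ≈ -3.0327e-6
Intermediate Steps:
n = 0
F = Rational(1, 344) (F = Pow(Add(0, 344), -1) = Pow(344, -1) = Rational(1, 344) ≈ 0.0029070)
Function('G')(f, p) = Mul(6, Pow(Add(-6, p), -1))
Pow(Add(-329734, Function('G')(F, 994)), -1) = Pow(Add(-329734, Mul(6, Pow(Add(-6, 994), -1))), -1) = Pow(Add(-329734, Mul(6, Pow(988, -1))), -1) = Pow(Add(-329734, Mul(6, Rational(1, 988))), -1) = Pow(Add(-329734, Rational(3, 494)), -1) = Pow(Rational(-162888593, 494), -1) = Rational(-494, 162888593)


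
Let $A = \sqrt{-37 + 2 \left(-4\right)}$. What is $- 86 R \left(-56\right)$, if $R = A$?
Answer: $14448 i \sqrt{5} \approx 32307.0 i$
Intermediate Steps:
$A = 3 i \sqrt{5}$ ($A = \sqrt{-37 - 8} = \sqrt{-45} = 3 i \sqrt{5} \approx 6.7082 i$)
$R = 3 i \sqrt{5} \approx 6.7082 i$
$- 86 R \left(-56\right) = - 86 \cdot 3 i \sqrt{5} \left(-56\right) = - 258 i \sqrt{5} \left(-56\right) = 14448 i \sqrt{5}$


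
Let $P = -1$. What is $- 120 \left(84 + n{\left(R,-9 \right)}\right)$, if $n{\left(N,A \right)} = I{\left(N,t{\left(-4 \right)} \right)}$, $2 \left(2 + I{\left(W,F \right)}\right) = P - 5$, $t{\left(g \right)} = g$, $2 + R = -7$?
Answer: $-9480$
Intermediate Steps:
$R = -9$ ($R = -2 - 7 = -9$)
$I{\left(W,F \right)} = -5$ ($I{\left(W,F \right)} = -2 + \frac{-1 - 5}{2} = -2 + \frac{1}{2} \left(-6\right) = -2 - 3 = -5$)
$n{\left(N,A \right)} = -5$
$- 120 \left(84 + n{\left(R,-9 \right)}\right) = - 120 \left(84 - 5\right) = \left(-120\right) 79 = -9480$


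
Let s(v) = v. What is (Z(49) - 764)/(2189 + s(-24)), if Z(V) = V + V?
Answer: -666/2165 ≈ -0.30762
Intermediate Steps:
Z(V) = 2*V
(Z(49) - 764)/(2189 + s(-24)) = (2*49 - 764)/(2189 - 24) = (98 - 764)/2165 = -666*1/2165 = -666/2165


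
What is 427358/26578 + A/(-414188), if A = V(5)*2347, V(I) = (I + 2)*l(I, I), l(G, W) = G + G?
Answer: 43160013921/2752072166 ≈ 15.683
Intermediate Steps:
l(G, W) = 2*G
V(I) = 2*I*(2 + I) (V(I) = (I + 2)*(2*I) = (2 + I)*(2*I) = 2*I*(2 + I))
A = 164290 (A = (2*5*(2 + 5))*2347 = (2*5*7)*2347 = 70*2347 = 164290)
427358/26578 + A/(-414188) = 427358/26578 + 164290/(-414188) = 427358*(1/26578) + 164290*(-1/414188) = 213679/13289 - 82145/207094 = 43160013921/2752072166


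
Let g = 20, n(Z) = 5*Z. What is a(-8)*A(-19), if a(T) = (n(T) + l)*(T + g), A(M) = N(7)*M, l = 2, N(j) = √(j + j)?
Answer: 8664*√14 ≈ 32418.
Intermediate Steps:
N(j) = √2*√j (N(j) = √(2*j) = √2*√j)
A(M) = M*√14 (A(M) = (√2*√7)*M = √14*M = M*√14)
a(T) = (2 + 5*T)*(20 + T) (a(T) = (5*T + 2)*(T + 20) = (2 + 5*T)*(20 + T))
a(-8)*A(-19) = (40 + 5*(-8)² + 102*(-8))*(-19*√14) = (40 + 5*64 - 816)*(-19*√14) = (40 + 320 - 816)*(-19*√14) = -(-8664)*√14 = 8664*√14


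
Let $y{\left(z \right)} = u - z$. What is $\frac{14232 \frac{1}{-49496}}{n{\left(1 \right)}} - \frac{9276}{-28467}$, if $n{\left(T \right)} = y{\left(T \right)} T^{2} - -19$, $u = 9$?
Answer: $\frac{55514953}{176125329} \approx 0.3152$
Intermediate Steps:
$y{\left(z \right)} = 9 - z$
$n{\left(T \right)} = 19 + T^{2} \left(9 - T\right)$ ($n{\left(T \right)} = \left(9 - T\right) T^{2} - -19 = T^{2} \left(9 - T\right) + 19 = 19 + T^{2} \left(9 - T\right)$)
$\frac{14232 \frac{1}{-49496}}{n{\left(1 \right)}} - \frac{9276}{-28467} = \frac{14232 \frac{1}{-49496}}{19 + 1^{2} \left(9 - 1\right)} - \frac{9276}{-28467} = \frac{14232 \left(- \frac{1}{49496}\right)}{19 + 1 \left(9 - 1\right)} - - \frac{3092}{9489} = - \frac{1779}{6187 \left(19 + 1 \cdot 8\right)} + \frac{3092}{9489} = - \frac{1779}{6187 \left(19 + 8\right)} + \frac{3092}{9489} = - \frac{1779}{6187 \cdot 27} + \frac{3092}{9489} = \left(- \frac{1779}{6187}\right) \frac{1}{27} + \frac{3092}{9489} = - \frac{593}{55683} + \frac{3092}{9489} = \frac{55514953}{176125329}$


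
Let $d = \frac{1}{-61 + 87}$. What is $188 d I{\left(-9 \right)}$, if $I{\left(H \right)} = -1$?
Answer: $- \frac{94}{13} \approx -7.2308$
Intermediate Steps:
$d = \frac{1}{26} \approx 0.038462$
$188 d I{\left(-9 \right)} = 188 \cdot \frac{1}{26} \left(-1\right) = \frac{94}{13} \left(-1\right) = - \frac{94}{13}$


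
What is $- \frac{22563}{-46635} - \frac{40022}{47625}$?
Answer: $- \frac{52790873}{148066125} \approx -0.35654$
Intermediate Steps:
$- \frac{22563}{-46635} - \frac{40022}{47625} = \left(-22563\right) \left(- \frac{1}{46635}\right) - \frac{40022}{47625} = \frac{7521}{15545} - \frac{40022}{47625} = - \frac{52790873}{148066125}$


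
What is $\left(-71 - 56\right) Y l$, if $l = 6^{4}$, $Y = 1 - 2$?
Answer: $164592$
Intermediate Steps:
$Y = -1$ ($Y = 1 - 2 = -1$)
$l = 1296$
$\left(-71 - 56\right) Y l = \left(-71 - 56\right) \left(\left(-1\right) 1296\right) = \left(-127\right) \left(-1296\right) = 164592$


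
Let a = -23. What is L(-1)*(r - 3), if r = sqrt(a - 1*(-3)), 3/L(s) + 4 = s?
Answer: 9/5 - 6*I*sqrt(5)/5 ≈ 1.8 - 2.6833*I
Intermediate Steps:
L(s) = 3/(-4 + s)
r = 2*I*sqrt(5) (r = sqrt(-23 - 1*(-3)) = sqrt(-23 + 3) = sqrt(-20) = 2*I*sqrt(5) ≈ 4.4721*I)
L(-1)*(r - 3) = (3/(-4 - 1))*(2*I*sqrt(5) - 3) = (3/(-5))*(-3 + 2*I*sqrt(5)) = (3*(-1/5))*(-3 + 2*I*sqrt(5)) = -3*(-3 + 2*I*sqrt(5))/5 = 9/5 - 6*I*sqrt(5)/5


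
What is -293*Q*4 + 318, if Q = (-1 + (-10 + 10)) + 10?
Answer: -10230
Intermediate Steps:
Q = 9 (Q = (-1 + 0) + 10 = -1 + 10 = 9)
-293*Q*4 + 318 = -2637*4 + 318 = -293*36 + 318 = -10548 + 318 = -10230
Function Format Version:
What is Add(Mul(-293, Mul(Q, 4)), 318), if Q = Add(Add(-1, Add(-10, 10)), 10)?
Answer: -10230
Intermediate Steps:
Q = 9 (Q = Add(Add(-1, 0), 10) = Add(-1, 10) = 9)
Add(Mul(-293, Mul(Q, 4)), 318) = Add(Mul(-293, Mul(9, 4)), 318) = Add(Mul(-293, 36), 318) = Add(-10548, 318) = -10230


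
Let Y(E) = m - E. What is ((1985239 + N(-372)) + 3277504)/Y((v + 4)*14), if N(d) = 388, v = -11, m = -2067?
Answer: -5263131/1969 ≈ -2673.0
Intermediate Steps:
Y(E) = -2067 - E
((1985239 + N(-372)) + 3277504)/Y((v + 4)*14) = ((1985239 + 388) + 3277504)/(-2067 - (-11 + 4)*14) = (1985627 + 3277504)/(-2067 - (-7)*14) = 5263131/(-2067 - 1*(-98)) = 5263131/(-2067 + 98) = 5263131/(-1969) = 5263131*(-1/1969) = -5263131/1969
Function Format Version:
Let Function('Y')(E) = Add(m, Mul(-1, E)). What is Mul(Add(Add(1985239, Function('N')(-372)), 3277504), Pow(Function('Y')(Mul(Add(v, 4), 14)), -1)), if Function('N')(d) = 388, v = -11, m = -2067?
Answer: Rational(-5263131, 1969) ≈ -2673.0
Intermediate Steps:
Function('Y')(E) = Add(-2067, Mul(-1, E))
Mul(Add(Add(1985239, Function('N')(-372)), 3277504), Pow(Function('Y')(Mul(Add(v, 4), 14)), -1)) = Mul(Add(Add(1985239, 388), 3277504), Pow(Add(-2067, Mul(-1, Mul(Add(-11, 4), 14))), -1)) = Mul(Add(1985627, 3277504), Pow(Add(-2067, Mul(-1, Mul(-7, 14))), -1)) = Mul(5263131, Pow(Add(-2067, Mul(-1, -98)), -1)) = Mul(5263131, Pow(Add(-2067, 98), -1)) = Mul(5263131, Pow(-1969, -1)) = Mul(5263131, Rational(-1, 1969)) = Rational(-5263131, 1969)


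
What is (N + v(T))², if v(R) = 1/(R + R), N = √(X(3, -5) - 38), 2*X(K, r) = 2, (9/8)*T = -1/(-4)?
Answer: -511/16 + 9*I*√37/2 ≈ -31.938 + 27.372*I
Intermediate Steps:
T = 2/9 (T = 8*(-1/(-4))/9 = 8*(-1*(-¼))/9 = (8/9)*(¼) = 2/9 ≈ 0.22222)
X(K, r) = 1 (X(K, r) = (½)*2 = 1)
N = I*√37 (N = √(1 - 38) = √(-37) = I*√37 ≈ 6.0828*I)
v(R) = 1/(2*R)
(N + v(T))² = (I*√37 + 1/(2*(2/9)))² = (I*√37 + (½)*(9/2))² = (I*√37 + 9/4)² = (9/4 + I*√37)²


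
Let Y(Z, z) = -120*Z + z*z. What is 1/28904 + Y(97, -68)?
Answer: -202790463/28904 ≈ -7016.0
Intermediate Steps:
Y(Z, z) = z² - 120*Z (Y(Z, z) = -120*Z + z² = z² - 120*Z)
1/28904 + Y(97, -68) = 1/28904 + ((-68)² - 120*97) = 1/28904 + (4624 - 11640) = 1/28904 - 7016 = -202790463/28904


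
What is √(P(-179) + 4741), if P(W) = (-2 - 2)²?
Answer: √4757 ≈ 68.971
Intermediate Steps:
P(W) = 16 (P(W) = (-4)² = 16)
√(P(-179) + 4741) = √(16 + 4741) = √4757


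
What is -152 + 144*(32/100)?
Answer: -2648/25 ≈ -105.92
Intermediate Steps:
-152 + 144*(32/100) = -152 + 144*(32*(1/100)) = -152 + 144*(8/25) = -152 + 1152/25 = -2648/25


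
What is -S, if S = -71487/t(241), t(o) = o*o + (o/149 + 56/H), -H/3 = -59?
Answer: 1885326651/1531821214 ≈ 1.2308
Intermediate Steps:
H = 177 (H = -3*(-59) = 177)
t(o) = 56/177 + o**2 + o/149 (t(o) = o*o + (o/149 + 56/177) = o**2 + (o*(1/149) + 56*(1/177)) = o**2 + (o/149 + 56/177) = o**2 + (56/177 + o/149) = 56/177 + o**2 + o/149)
S = -1885326651/1531821214 (S = -71487/(56/177 + 241**2 + (1/149)*241) = -71487/(56/177 + 58081 + 241/149) = -71487/1531821214/26373 = -71487*26373/1531821214 = -1885326651/1531821214 ≈ -1.2308)
-S = -1*(-1885326651/1531821214) = 1885326651/1531821214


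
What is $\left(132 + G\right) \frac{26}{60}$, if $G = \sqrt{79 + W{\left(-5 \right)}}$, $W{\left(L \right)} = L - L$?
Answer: $\frac{286}{5} + \frac{13 \sqrt{79}}{30} \approx 61.052$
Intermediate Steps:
$W{\left(L \right)} = 0$
$G = \sqrt{79}$ ($G = \sqrt{79 + 0} = \sqrt{79} \approx 8.8882$)
$\left(132 + G\right) \frac{26}{60} = \left(132 + \sqrt{79}\right) \frac{26}{60} = \left(132 + \sqrt{79}\right) 26 \cdot \frac{1}{60} = \left(132 + \sqrt{79}\right) \frac{13}{30} = \frac{286}{5} + \frac{13 \sqrt{79}}{30}$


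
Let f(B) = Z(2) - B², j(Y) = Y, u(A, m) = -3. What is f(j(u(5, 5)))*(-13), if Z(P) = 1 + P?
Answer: 78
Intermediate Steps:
f(B) = 3 - B² (f(B) = (1 + 2) - B² = 3 - B²)
f(j(u(5, 5)))*(-13) = (3 - 1*(-3)²)*(-13) = (3 - 1*9)*(-13) = (3 - 9)*(-13) = -6*(-13) = 78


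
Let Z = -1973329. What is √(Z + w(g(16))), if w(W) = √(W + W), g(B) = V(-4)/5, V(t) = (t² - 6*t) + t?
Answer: √(-49333225 + 30*√10)/5 ≈ 1404.8*I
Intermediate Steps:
V(t) = t² - 5*t
g(B) = 36/5 (g(B) = -4*(-5 - 4)/5 = -4*(-9)*(⅕) = 36*(⅕) = 36/5)
w(W) = √2*√W (w(W) = √(2*W) = √2*√W)
√(Z + w(g(16))) = √(-1973329 + √2*√(36/5)) = √(-1973329 + √2*(6*√5/5)) = √(-1973329 + 6*√10/5)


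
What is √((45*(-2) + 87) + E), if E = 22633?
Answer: √22630 ≈ 150.43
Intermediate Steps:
√((45*(-2) + 87) + E) = √((45*(-2) + 87) + 22633) = √((-90 + 87) + 22633) = √(-3 + 22633) = √22630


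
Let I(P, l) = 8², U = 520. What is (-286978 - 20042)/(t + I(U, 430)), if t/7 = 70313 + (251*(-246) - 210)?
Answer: -102340/19521 ≈ -5.2426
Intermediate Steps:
I(P, l) = 64
t = 58499 (t = 7*(70313 + (251*(-246) - 210)) = 7*(70313 + (-61746 - 210)) = 7*(70313 - 61956) = 7*8357 = 58499)
(-286978 - 20042)/(t + I(U, 430)) = (-286978 - 20042)/(58499 + 64) = -307020/58563 = -307020*1/58563 = -102340/19521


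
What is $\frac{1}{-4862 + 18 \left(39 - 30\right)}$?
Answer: $- \frac{1}{4700} \approx -0.00021277$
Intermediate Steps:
$\frac{1}{-4862 + 18 \left(39 - 30\right)} = \frac{1}{-4862 + 18 \cdot 9} = \frac{1}{-4862 + 162} = \frac{1}{-4700} = - \frac{1}{4700}$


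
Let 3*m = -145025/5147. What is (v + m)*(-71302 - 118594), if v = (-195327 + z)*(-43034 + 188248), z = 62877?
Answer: 56396440112259692200/15441 ≈ 3.6524e+15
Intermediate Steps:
m = -145025/15441 (m = (-145025/5147)/3 = (-145025*1/5147)/3 = (⅓)*(-145025/5147) = -145025/15441 ≈ -9.3922)
v = -19233594300 (v = (-195327 + 62877)*(-43034 + 188248) = -132450*145214 = -19233594300)
(v + m)*(-71302 - 118594) = (-19233594300 - 145025/15441)*(-71302 - 118594) = -296985929731325/15441*(-189896) = 56396440112259692200/15441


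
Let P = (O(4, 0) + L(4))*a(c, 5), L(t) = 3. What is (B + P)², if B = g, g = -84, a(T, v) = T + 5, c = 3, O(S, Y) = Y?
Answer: 3600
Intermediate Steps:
a(T, v) = 5 + T
P = 24 (P = (0 + 3)*(5 + 3) = 3*8 = 24)
B = -84
(B + P)² = (-84 + 24)² = (-60)² = 3600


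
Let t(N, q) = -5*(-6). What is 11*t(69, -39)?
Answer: 330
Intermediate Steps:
t(N, q) = 30
11*t(69, -39) = 11*30 = 330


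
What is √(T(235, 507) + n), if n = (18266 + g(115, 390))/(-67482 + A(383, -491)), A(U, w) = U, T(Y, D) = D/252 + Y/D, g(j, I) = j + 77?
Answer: √2953283308918089/36636054 ≈ 1.4834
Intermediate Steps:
g(j, I) = 77 + j
T(Y, D) = D/252 + Y/D (T(Y, D) = D*(1/252) + Y/D = D/252 + Y/D)
n = -18458/67099 (n = (18266 + (77 + 115))/(-67482 + 383) = (18266 + 192)/(-67099) = 18458*(-1/67099) = -18458/67099 ≈ -0.27509)
√(T(235, 507) + n) = √(((1/252)*507 + 235/507) - 18458/67099) = √((169/84 + 235*(1/507)) - 18458/67099) = √((169/84 + 235/507) - 18458/67099) = √(35141/14196 - 18458/67099) = √(2095896191/952537404) = √2953283308918089/36636054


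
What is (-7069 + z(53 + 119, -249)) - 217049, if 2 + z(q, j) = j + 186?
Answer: -224183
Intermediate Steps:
z(q, j) = 184 + j (z(q, j) = -2 + (j + 186) = -2 + (186 + j) = 184 + j)
(-7069 + z(53 + 119, -249)) - 217049 = (-7069 + (184 - 249)) - 217049 = (-7069 - 65) - 217049 = -7134 - 217049 = -224183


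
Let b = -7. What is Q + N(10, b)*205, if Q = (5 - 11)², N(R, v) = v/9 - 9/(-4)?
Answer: 12161/36 ≈ 337.81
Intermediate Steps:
N(R, v) = 9/4 + v/9 (N(R, v) = v*(⅑) - 9*(-¼) = v/9 + 9/4 = 9/4 + v/9)
Q = 36 (Q = (-6)² = 36)
Q + N(10, b)*205 = 36 + (9/4 + (⅑)*(-7))*205 = 36 + (9/4 - 7/9)*205 = 36 + (53/36)*205 = 36 + 10865/36 = 12161/36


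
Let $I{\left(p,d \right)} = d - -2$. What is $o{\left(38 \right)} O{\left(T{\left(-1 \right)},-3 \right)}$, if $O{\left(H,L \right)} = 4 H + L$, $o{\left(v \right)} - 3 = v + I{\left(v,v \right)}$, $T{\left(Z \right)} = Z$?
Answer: $-567$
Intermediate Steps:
$I{\left(p,d \right)} = 2 + d$ ($I{\left(p,d \right)} = d + 2 = 2 + d$)
$o{\left(v \right)} = 5 + 2 v$ ($o{\left(v \right)} = 3 + \left(v + \left(2 + v\right)\right) = 3 + \left(2 + 2 v\right) = 5 + 2 v$)
$O{\left(H,L \right)} = L + 4 H$
$o{\left(38 \right)} O{\left(T{\left(-1 \right)},-3 \right)} = \left(5 + 2 \cdot 38\right) \left(-3 + 4 \left(-1\right)\right) = \left(5 + 76\right) \left(-3 - 4\right) = 81 \left(-7\right) = -567$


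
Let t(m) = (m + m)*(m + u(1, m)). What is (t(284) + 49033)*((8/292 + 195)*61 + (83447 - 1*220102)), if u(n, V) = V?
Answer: -3384813352206/73 ≈ -4.6367e+10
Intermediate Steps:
t(m) = 4*m² (t(m) = (m + m)*(m + m) = (2*m)*(2*m) = 4*m²)
(t(284) + 49033)*((8/292 + 195)*61 + (83447 - 1*220102)) = (4*284² + 49033)*((8/292 + 195)*61 + (83447 - 1*220102)) = (4*80656 + 49033)*((8*(1/292) + 195)*61 + (83447 - 220102)) = (322624 + 49033)*((2/73 + 195)*61 - 136655) = 371657*((14237/73)*61 - 136655) = 371657*(868457/73 - 136655) = 371657*(-9107358/73) = -3384813352206/73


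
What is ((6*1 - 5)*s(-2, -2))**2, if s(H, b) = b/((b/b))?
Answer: 4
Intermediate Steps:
s(H, b) = b (s(H, b) = b/1 = b*1 = b)
((6*1 - 5)*s(-2, -2))**2 = ((6*1 - 5)*(-2))**2 = ((6 - 5)*(-2))**2 = (1*(-2))**2 = (-2)**2 = 4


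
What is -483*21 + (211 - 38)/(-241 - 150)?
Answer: -3966086/391 ≈ -10143.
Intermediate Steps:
-483*21 + (211 - 38)/(-241 - 150) = -10143 + 173/(-391) = -10143 + 173*(-1/391) = -10143 - 173/391 = -3966086/391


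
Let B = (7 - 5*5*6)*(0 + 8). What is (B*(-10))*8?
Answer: 91520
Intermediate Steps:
B = -1144 (B = (7 - 25*6)*8 = (7 - 150)*8 = -143*8 = -1144)
(B*(-10))*8 = -1144*(-10)*8 = 11440*8 = 91520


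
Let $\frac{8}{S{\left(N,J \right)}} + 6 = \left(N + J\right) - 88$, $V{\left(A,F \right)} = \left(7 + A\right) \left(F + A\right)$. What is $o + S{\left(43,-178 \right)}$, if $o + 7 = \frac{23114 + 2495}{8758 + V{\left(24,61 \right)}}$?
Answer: $- \frac{12489662}{2608997} \approx -4.7871$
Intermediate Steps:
$V{\left(A,F \right)} = \left(7 + A\right) \left(A + F\right)$
$S{\left(N,J \right)} = \frac{8}{-94 + J + N}$ ($S{\left(N,J \right)} = \frac{8}{-6 - \left(88 - J - N\right)} = \frac{8}{-6 + \left(-88 + J + N\right)} = \frac{8}{-94 + J + N}$)
$o = - \frac{54142}{11393}$ ($o = -7 + \frac{23114 + 2495}{8758 + \left(24^{2} + 7 \cdot 24 + 7 \cdot 61 + 24 \cdot 61\right)} = -7 + \frac{25609}{8758 + \left(576 + 168 + 427 + 1464\right)} = -7 + \frac{25609}{8758 + 2635} = -7 + \frac{25609}{11393} = - \frac{54142}{11393} \approx -4.7522$)
$o + S{\left(43,-178 \right)} = - \frac{54142}{11393} + \frac{8}{-94 - 178 + 43} = - \frac{54142}{11393} + \frac{8}{-229} = - \frac{54142}{11393} + 8 \left(- \frac{1}{229}\right) = - \frac{54142}{11393} - \frac{8}{229} = - \frac{12489662}{2608997}$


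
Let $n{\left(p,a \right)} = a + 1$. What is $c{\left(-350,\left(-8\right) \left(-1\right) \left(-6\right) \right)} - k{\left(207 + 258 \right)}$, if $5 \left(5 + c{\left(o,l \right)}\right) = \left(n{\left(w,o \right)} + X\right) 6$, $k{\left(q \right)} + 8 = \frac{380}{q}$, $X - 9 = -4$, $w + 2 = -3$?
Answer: $- \frac{190937}{465} \approx -410.62$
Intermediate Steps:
$w = -5$ ($w = -2 - 3 = -5$)
$X = 5$ ($X = 9 - 4 = 5$)
$k{\left(q \right)} = -8 + \frac{380}{q}$
$n{\left(p,a \right)} = 1 + a$
$c{\left(o,l \right)} = \frac{11}{5} + \frac{6 o}{5}$ ($c{\left(o,l \right)} = -5 + \frac{\left(\left(1 + o\right) + 5\right) 6}{5} = -5 + \frac{\left(6 + o\right) 6}{5} = -5 + \frac{36 + 6 o}{5} = -5 + \left(\frac{36}{5} + \frac{6 o}{5}\right) = \frac{11}{5} + \frac{6 o}{5}$)
$c{\left(-350,\left(-8\right) \left(-1\right) \left(-6\right) \right)} - k{\left(207 + 258 \right)} = \left(\frac{11}{5} + \frac{6}{5} \left(-350\right)\right) - \left(-8 + \frac{380}{207 + 258}\right) = \left(\frac{11}{5} - 420\right) - \left(-8 + \frac{380}{465}\right) = - \frac{2089}{5} - \left(-8 + 380 \cdot \frac{1}{465}\right) = - \frac{2089}{5} - \left(-8 + \frac{76}{93}\right) = - \frac{2089}{5} - - \frac{668}{93} = - \frac{2089}{5} + \frac{668}{93} = - \frac{190937}{465}$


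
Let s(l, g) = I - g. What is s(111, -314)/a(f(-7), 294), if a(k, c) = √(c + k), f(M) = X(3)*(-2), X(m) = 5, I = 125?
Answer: 439*√71/142 ≈ 26.050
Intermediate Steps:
f(M) = -10 (f(M) = 5*(-2) = -10)
s(l, g) = 125 - g
s(111, -314)/a(f(-7), 294) = (125 - 1*(-314))/(√(294 - 10)) = (125 + 314)/(√284) = 439/((2*√71)) = 439*(√71/142) = 439*√71/142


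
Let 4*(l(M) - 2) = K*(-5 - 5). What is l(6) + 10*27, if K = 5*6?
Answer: 197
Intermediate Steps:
K = 30
l(M) = -73 (l(M) = 2 + (30*(-5 - 5))/4 = 2 + (30*(-10))/4 = 2 + (¼)*(-300) = 2 - 75 = -73)
l(6) + 10*27 = -73 + 10*27 = -73 + 270 = 197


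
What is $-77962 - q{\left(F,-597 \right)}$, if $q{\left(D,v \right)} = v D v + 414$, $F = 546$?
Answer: $-194677690$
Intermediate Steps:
$q{\left(D,v \right)} = 414 + D v^{2}$ ($q{\left(D,v \right)} = D v v + 414 = D v^{2} + 414 = 414 + D v^{2}$)
$-77962 - q{\left(F,-597 \right)} = -77962 - \left(414 + 546 \left(-597\right)^{2}\right) = -77962 - \left(414 + 546 \cdot 356409\right) = -77962 - \left(414 + 194599314\right) = -77962 - 194599728 = -194677690$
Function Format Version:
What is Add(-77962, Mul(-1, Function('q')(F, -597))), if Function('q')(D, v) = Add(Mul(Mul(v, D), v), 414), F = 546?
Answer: -194677690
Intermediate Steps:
Function('q')(D, v) = Add(414, Mul(D, Pow(v, 2))) (Function('q')(D, v) = Add(Mul(Mul(D, v), v), 414) = Add(Mul(D, Pow(v, 2)), 414) = Add(414, Mul(D, Pow(v, 2))))
Add(-77962, Mul(-1, Function('q')(F, -597))) = Add(-77962, Mul(-1, Add(414, Mul(546, Pow(-597, 2))))) = Add(-77962, Mul(-1, Add(414, Mul(546, 356409)))) = Add(-77962, Mul(-1, Add(414, 194599314))) = Add(-77962, Mul(-1, 194599728)) = Add(-77962, -194599728) = -194677690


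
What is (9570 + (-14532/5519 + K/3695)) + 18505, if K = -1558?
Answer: 572462898533/20392705 ≈ 28072.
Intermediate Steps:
(9570 + (-14532/5519 + K/3695)) + 18505 = (9570 + (-14532/5519 - 1558/3695)) + 18505 = (9570 - 62294342/20392705) + 18505 = 195095892508/20392705 + 18505 = 572462898533/20392705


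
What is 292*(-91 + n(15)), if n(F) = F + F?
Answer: -17812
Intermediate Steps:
n(F) = 2*F
292*(-91 + n(15)) = 292*(-91 + 2*15) = 292*(-91 + 30) = 292*(-61) = -17812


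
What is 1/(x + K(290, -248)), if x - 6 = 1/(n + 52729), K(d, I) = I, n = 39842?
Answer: -92571/22402181 ≈ -0.0041322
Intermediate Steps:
x = 555427/92571 (x = 6 + 1/(39842 + 52729) = 6 + 1/92571 = 555427/92571 ≈ 6.0000)
1/(x + K(290, -248)) = 1/(555427/92571 - 248) = 1/(-22402181/92571) = -92571/22402181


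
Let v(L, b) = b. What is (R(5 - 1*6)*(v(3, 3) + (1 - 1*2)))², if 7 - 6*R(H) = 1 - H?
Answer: 25/9 ≈ 2.7778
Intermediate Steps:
R(H) = 1 + H/6 (R(H) = 7/6 - (1 - H)/6 = 7/6 + (-⅙ + H/6) = 1 + H/6)
(R(5 - 1*6)*(v(3, 3) + (1 - 1*2)))² = ((1 + (5 - 1*6)/6)*(3 + (1 - 1*2)))² = ((1 + (5 - 6)/6)*(3 + (1 - 2)))² = ((1 + (⅙)*(-1))*(3 - 1))² = ((1 - ⅙)*2)² = ((⅚)*2)² = (5/3)² = 25/9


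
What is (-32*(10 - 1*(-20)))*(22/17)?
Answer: -21120/17 ≈ -1242.4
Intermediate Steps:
(-32*(10 - 1*(-20)))*(22/17) = (-32*(10 + 20))*(22*(1/17)) = -32*30*(22/17) = -960*22/17 = -21120/17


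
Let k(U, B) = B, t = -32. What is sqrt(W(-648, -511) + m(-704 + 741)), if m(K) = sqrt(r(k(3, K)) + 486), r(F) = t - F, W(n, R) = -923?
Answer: sqrt(-923 + sqrt(417)) ≈ 30.043*I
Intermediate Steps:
r(F) = -32 - F
m(K) = sqrt(454 - K) (m(K) = sqrt((-32 - K) + 486) = sqrt(454 - K))
sqrt(W(-648, -511) + m(-704 + 741)) = sqrt(-923 + sqrt(454 - (-704 + 741))) = sqrt(-923 + sqrt(454 - 1*37)) = sqrt(-923 + sqrt(454 - 37)) = sqrt(-923 + sqrt(417))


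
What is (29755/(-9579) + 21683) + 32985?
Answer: 523635017/9579 ≈ 54665.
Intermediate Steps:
(29755/(-9579) + 21683) + 32985 = (29755*(-1/9579) + 21683) + 32985 = (-29755/9579 + 21683) + 32985 = 207671702/9579 + 32985 = 523635017/9579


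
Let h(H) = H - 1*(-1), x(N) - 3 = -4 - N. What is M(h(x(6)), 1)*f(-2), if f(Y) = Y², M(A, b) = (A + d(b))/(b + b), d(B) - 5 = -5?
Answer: -12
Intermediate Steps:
x(N) = -1 - N (x(N) = 3 + (-4 - N) = -1 - N)
h(H) = 1 + H (h(H) = H + 1 = 1 + H)
d(B) = 0 (d(B) = 5 - 5 = 0)
M(A, b) = A/(2*b) (M(A, b) = (A + 0)/(b + b) = A/((2*b)) = A*(1/(2*b)) = A/(2*b))
M(h(x(6)), 1)*f(-2) = ((½)*(1 + (-1 - 1*6))/1)*(-2)² = ((½)*(1 + (-1 - 6))*1)*4 = ((½)*(1 - 7)*1)*4 = ((½)*(-6)*1)*4 = -3*4 = -12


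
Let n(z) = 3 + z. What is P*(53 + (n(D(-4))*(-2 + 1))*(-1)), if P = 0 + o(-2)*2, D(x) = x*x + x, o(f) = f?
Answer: -272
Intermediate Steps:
D(x) = x + x² (D(x) = x² + x = x + x²)
P = -4 (P = 0 - 2*2 = 0 - 4 = -4)
P*(53 + (n(D(-4))*(-2 + 1))*(-1)) = -4*(53 + ((3 - 4*(1 - 4))*(-2 + 1))*(-1)) = -4*(53 + ((3 - 4*(-3))*(-1))*(-1)) = -4*(53 + ((3 + 12)*(-1))*(-1)) = -4*(53 + (15*(-1))*(-1)) = -4*(53 - 15*(-1)) = -4*(53 + 15) = -4*68 = -272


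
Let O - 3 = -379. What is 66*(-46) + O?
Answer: -3412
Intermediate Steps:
O = -376 (O = 3 - 379 = -376)
66*(-46) + O = 66*(-46) - 376 = -3036 - 376 = -3412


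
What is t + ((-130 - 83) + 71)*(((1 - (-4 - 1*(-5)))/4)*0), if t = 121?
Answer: 121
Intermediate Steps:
t + ((-130 - 83) + 71)*(((1 - (-4 - 1*(-5)))/4)*0) = 121 + ((-130 - 83) + 71)*(((1 - (-4 - 1*(-5)))/4)*0) = 121 + (-213 + 71)*(((1 - (-4 + 5))*(¼))*0) = 121 - 142*(1 - 1*1)*(¼)*0 = 121 - 142*(1 - 1)*(¼)*0 = 121 - 142*0*(¼)*0 = 121 - 0*0 = 121 - 142*0 = 121 + 0 = 121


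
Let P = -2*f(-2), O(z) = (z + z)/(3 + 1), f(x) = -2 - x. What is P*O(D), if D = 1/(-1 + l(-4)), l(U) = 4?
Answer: 0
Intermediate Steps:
D = ⅓ (D = 1/(-1 + 4) = 1/3 = ⅓ ≈ 0.33333)
O(z) = z/2 (O(z) = (2*z)/4 = (2*z)*(¼) = z/2)
P = 0 (P = -2*(-2 - 1*(-2)) = -2*(-2 + 2) = -2*0 = 0)
P*O(D) = 0*((½)*(⅓)) = 0*(⅙) = 0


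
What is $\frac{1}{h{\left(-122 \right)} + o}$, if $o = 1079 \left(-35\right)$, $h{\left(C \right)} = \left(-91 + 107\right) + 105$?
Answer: $- \frac{1}{37644} \approx -2.6565 \cdot 10^{-5}$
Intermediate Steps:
$h{\left(C \right)} = 121$ ($h{\left(C \right)} = 16 + 105 = 121$)
$o = -37765$
$\frac{1}{h{\left(-122 \right)} + o} = \frac{1}{121 - 37765} = \frac{1}{-37644} = - \frac{1}{37644}$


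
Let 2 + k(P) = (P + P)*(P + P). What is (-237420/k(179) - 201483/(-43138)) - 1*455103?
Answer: -1258045346266191/2764326178 ≈ -4.5510e+5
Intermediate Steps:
k(P) = -2 + 4*P² (k(P) = -2 + (P + P)*(P + P) = -2 + (2*P)*(2*P) = -2 + 4*P²)
(-237420/k(179) - 201483/(-43138)) - 1*455103 = (-237420/(-2 + 4*179²) - 201483/(-43138)) - 1*455103 = (-237420/(-2 + 4*32041) - 201483*(-1/43138)) - 455103 = (-237420/(-2 + 128164) + 201483/43138) - 455103 = (-237420/128162 + 201483/43138) - 455103 = (-237420*1/128162 + 201483/43138) - 455103 = (-118710/64081 + 201483/43138) - 455103 = 7790320143/2764326178 - 455103 = -1258045346266191/2764326178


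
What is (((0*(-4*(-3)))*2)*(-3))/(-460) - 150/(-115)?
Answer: 30/23 ≈ 1.3043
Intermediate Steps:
(((0*(-4*(-3)))*2)*(-3))/(-460) - 150/(-115) = (((0*12)*2)*(-3))*(-1/460) - 150*(-1/115) = ((0*2)*(-3))*(-1/460) + 30/23 = (0*(-3))*(-1/460) + 30/23 = 0*(-1/460) + 30/23 = 0 + 30/23 = 30/23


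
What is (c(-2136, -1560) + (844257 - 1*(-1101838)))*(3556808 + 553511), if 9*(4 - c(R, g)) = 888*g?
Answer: 8631747996061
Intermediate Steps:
c(R, g) = 4 - 296*g/3
(c(-2136, -1560) + (844257 - 1*(-1101838)))*(3556808 + 553511) = ((4 - 296/3*(-1560)) + (844257 - 1*(-1101838)))*(3556808 + 553511) = ((4 + 153920) + (844257 + 1101838))*4110319 = (153924 + 1946095)*4110319 = 2100019*4110319 = 8631747996061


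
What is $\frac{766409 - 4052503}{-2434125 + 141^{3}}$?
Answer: $- \frac{234721}{26364} \approx -8.9031$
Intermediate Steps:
$\frac{766409 - 4052503}{-2434125 + 141^{3}} = - \frac{3286094}{-2434125 + 2803221} = - \frac{3286094}{369096} = \left(-3286094\right) \frac{1}{369096} = - \frac{234721}{26364}$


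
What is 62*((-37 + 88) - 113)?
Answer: -3844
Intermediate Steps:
62*((-37 + 88) - 113) = 62*(51 - 113) = 62*(-62) = -3844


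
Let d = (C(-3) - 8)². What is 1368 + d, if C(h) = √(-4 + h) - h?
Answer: 1386 - 10*I*√7 ≈ 1386.0 - 26.458*I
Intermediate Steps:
d = (-5 + I*√7)² (d = ((√(-4 - 3) - 1*(-3)) - 8)² = ((√(-7) + 3) - 8)² = ((I*√7 + 3) - 8)² = ((3 + I*√7) - 8)² = (-5 + I*√7)² ≈ 18.0 - 26.458*I)
1368 + d = 1368 + (5 - I*√7)²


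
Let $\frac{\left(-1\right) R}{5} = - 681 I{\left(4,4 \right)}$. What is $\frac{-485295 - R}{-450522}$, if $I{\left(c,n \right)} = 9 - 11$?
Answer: $\frac{53165}{50058} \approx 1.0621$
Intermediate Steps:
$I{\left(c,n \right)} = -2$ ($I{\left(c,n \right)} = 9 - 11 = -2$)
$R = -6810$ ($R = - 5 \left(\left(-681\right) \left(-2\right)\right) = \left(-5\right) 1362 = -6810$)
$\frac{-485295 - R}{-450522} = \frac{-485295 - -6810}{-450522} = \left(-485295 + 6810\right) \left(- \frac{1}{450522}\right) = \left(-478485\right) \left(- \frac{1}{450522}\right) = \frac{53165}{50058}$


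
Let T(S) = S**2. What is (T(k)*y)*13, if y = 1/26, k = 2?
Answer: 2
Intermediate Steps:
y = 1/26 ≈ 0.038462
(T(k)*y)*13 = (2**2*(1/26))*13 = (4*(1/26))*13 = (2/13)*13 = 2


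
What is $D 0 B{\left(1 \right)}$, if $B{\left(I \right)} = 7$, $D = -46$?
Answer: $0$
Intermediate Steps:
$D 0 B{\left(1 \right)} = \left(-46\right) 0 \cdot 7 = 0 \cdot 7 = 0$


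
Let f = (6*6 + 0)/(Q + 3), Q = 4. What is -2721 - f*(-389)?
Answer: -5043/7 ≈ -720.43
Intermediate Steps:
f = 36/7 (f = (6*6 + 0)/(4 + 3) = (36 + 0)/7 = 36*(⅐) = 36/7 ≈ 5.1429)
-2721 - f*(-389) = -2721 - 36*(-389)/7 = -2721 - 1*(-14004/7) = -2721 + 14004/7 = -5043/7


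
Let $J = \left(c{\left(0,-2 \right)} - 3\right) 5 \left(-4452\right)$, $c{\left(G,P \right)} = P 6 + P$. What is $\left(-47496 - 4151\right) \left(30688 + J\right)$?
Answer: $-21129200876$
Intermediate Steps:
$c{\left(G,P \right)} = 7 P$ ($c{\left(G,P \right)} = 6 P + P = 7 P$)
$J = 378420$ ($J = \left(7 \left(-2\right) - 3\right) 5 \left(-4452\right) = \left(-14 - 3\right) 5 \left(-4452\right) = \left(-17\right) 5 \left(-4452\right) = \left(-85\right) \left(-4452\right) = 378420$)
$\left(-47496 - 4151\right) \left(30688 + J\right) = \left(-47496 - 4151\right) \left(30688 + 378420\right) = \left(-51647\right) 409108 = -21129200876$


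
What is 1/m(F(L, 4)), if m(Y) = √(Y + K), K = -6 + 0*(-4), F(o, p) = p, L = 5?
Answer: -I*√2/2 ≈ -0.70711*I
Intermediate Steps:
K = -6 (K = -6 + 0 = -6)
m(Y) = √(-6 + Y) (m(Y) = √(Y - 6) = √(-6 + Y))
1/m(F(L, 4)) = 1/(√(-6 + 4)) = 1/(√(-2)) = 1/(I*√2) = -I*√2/2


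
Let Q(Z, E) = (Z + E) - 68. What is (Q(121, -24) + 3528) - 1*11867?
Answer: -8310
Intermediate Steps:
Q(Z, E) = -68 + E + Z (Q(Z, E) = (E + Z) - 68 = -68 + E + Z)
(Q(121, -24) + 3528) - 1*11867 = ((-68 - 24 + 121) + 3528) - 1*11867 = (29 + 3528) - 11867 = 3557 - 11867 = -8310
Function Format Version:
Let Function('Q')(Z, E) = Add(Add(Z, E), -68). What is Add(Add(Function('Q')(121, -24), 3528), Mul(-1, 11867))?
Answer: -8310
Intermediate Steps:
Function('Q')(Z, E) = Add(-68, E, Z) (Function('Q')(Z, E) = Add(Add(E, Z), -68) = Add(-68, E, Z))
Add(Add(Function('Q')(121, -24), 3528), Mul(-1, 11867)) = Add(Add(Add(-68, -24, 121), 3528), Mul(-1, 11867)) = Add(Add(29, 3528), -11867) = Add(3557, -11867) = -8310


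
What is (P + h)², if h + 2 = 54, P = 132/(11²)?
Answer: 341056/121 ≈ 2818.6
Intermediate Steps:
P = 12/11 (P = 132/121 = 132*(1/121) = 12/11 ≈ 1.0909)
h = 52 (h = -2 + 54 = 52)
(P + h)² = (12/11 + 52)² = (584/11)² = 341056/121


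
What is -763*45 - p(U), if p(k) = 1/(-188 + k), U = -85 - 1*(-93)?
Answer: -6180299/180 ≈ -34335.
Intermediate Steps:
U = 8 (U = -85 + 93 = 8)
-763*45 - p(U) = -763*45 - 1/(-188 + 8) = -34335 - 1/(-180) = -34335 - 1*(-1/180) = -34335 + 1/180 = -6180299/180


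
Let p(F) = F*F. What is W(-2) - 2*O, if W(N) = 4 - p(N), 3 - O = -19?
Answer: -44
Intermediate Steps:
O = 22 (O = 3 - 1*(-19) = 3 + 19 = 22)
p(F) = F²
W(N) = 4 - N²
W(-2) - 2*O = (4 - 1*(-2)²) - 2*22 = (4 - 1*4) - 44 = (4 - 4) - 44 = 0 - 44 = -44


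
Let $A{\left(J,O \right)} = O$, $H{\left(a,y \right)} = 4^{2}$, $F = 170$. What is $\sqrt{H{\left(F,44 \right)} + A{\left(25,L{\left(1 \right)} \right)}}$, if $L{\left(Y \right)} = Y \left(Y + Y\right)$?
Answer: $3 \sqrt{2} \approx 4.2426$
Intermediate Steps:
$L{\left(Y \right)} = 2 Y^{2}$ ($L{\left(Y \right)} = Y 2 Y = 2 Y^{2}$)
$H{\left(a,y \right)} = 16$
$\sqrt{H{\left(F,44 \right)} + A{\left(25,L{\left(1 \right)} \right)}} = \sqrt{16 + 2 \cdot 1^{2}} = \sqrt{16 + 2 \cdot 1} = \sqrt{16 + 2} = \sqrt{18} = 3 \sqrt{2}$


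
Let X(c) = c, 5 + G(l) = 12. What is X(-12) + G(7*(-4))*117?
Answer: 807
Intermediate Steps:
G(l) = 7 (G(l) = -5 + 12 = 7)
X(-12) + G(7*(-4))*117 = -12 + 7*117 = -12 + 819 = 807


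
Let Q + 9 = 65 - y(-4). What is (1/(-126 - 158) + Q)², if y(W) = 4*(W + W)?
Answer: 624550081/80656 ≈ 7743.4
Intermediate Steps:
y(W) = 8*W (y(W) = 4*(2*W) = 8*W)
Q = 88 (Q = -9 + (65 - 8*(-4)) = -9 + (65 - 1*(-32)) = -9 + (65 + 32) = -9 + 97 = 88)
(1/(-126 - 158) + Q)² = (1/(-126 - 158) + 88)² = (1/(-284) + 88)² = (-1/284 + 88)² = (24991/284)² = 624550081/80656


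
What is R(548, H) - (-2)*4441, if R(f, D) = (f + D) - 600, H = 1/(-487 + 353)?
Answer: 1183219/134 ≈ 8830.0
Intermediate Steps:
H = -1/134 (H = 1/(-134) = -1/134 ≈ -0.0074627)
R(f, D) = -600 + D + f (R(f, D) = (D + f) - 600 = -600 + D + f)
R(548, H) - (-2)*4441 = (-600 - 1/134 + 548) - (-2)*4441 = -6969/134 - 1*(-8882) = -6969/134 + 8882 = 1183219/134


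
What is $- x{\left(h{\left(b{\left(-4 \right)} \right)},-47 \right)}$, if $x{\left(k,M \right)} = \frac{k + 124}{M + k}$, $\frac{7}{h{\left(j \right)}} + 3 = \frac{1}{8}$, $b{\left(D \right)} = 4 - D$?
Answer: $\frac{932}{379} \approx 2.4591$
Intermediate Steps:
$h{\left(j \right)} = - \frac{56}{23}$ ($h{\left(j \right)} = \frac{7}{-3 + \frac{1}{8}} = \frac{7}{- \frac{23}{8}} = 7 \left(- \frac{8}{23}\right) = - \frac{56}{23}$)
$x{\left(k,M \right)} = \frac{124 + k}{M + k}$
$- x{\left(h{\left(b{\left(-4 \right)} \right)},-47 \right)} = - \frac{124 - \frac{56}{23}}{-47 - \frac{56}{23}} = - \frac{2796}{\left(- \frac{1137}{23}\right) 23} = - \frac{\left(-23\right) 2796}{1137 \cdot 23} = \left(-1\right) \left(- \frac{932}{379}\right) = \frac{932}{379}$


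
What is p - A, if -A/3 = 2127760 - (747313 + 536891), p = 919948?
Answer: 3450616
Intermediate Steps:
A = -2530668 (A = -3*(2127760 - (747313 + 536891)) = -3*(2127760 - 1*1284204) = -3*(2127760 - 1284204) = -3*843556 = -2530668)
p - A = 919948 - 1*(-2530668) = 919948 + 2530668 = 3450616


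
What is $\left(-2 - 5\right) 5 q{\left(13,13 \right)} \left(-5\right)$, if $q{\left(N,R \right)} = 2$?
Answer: $350$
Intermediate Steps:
$\left(-2 - 5\right) 5 q{\left(13,13 \right)} \left(-5\right) = \left(-2 - 5\right) 5 \cdot 2 \left(-5\right) = \left(-7\right) 5 \left(-10\right) = \left(-35\right) \left(-10\right) = 350$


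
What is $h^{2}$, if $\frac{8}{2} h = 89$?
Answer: $\frac{7921}{16} \approx 495.06$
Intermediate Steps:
$h = \frac{89}{4}$ ($h = \frac{1}{4} \cdot 89 = \frac{89}{4} \approx 22.25$)
$h^{2} = \left(\frac{89}{4}\right)^{2} = \frac{7921}{16}$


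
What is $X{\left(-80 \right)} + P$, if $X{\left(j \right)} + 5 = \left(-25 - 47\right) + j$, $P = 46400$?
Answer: $46243$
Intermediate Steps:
$X{\left(j \right)} = -77 + j$ ($X{\left(j \right)} = -5 + \left(\left(-25 - 47\right) + j\right) = -5 + \left(-72 + j\right) = -77 + j$)
$X{\left(-80 \right)} + P = \left(-77 - 80\right) + 46400 = -157 + 46400 = 46243$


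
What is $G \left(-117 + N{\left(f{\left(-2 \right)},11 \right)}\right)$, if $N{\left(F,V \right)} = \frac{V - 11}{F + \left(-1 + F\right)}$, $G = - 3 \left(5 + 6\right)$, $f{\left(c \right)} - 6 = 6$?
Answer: $3861$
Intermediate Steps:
$f{\left(c \right)} = 12$ ($f{\left(c \right)} = 6 + 6 = 12$)
$G = -33$ ($G = \left(-3\right) 11 = -33$)
$N{\left(F,V \right)} = \frac{-11 + V}{-1 + 2 F}$
$G \left(-117 + N{\left(f{\left(-2 \right)},11 \right)}\right) = - 33 \left(-117 + \frac{-11 + 11}{-1 + 2 \cdot 12}\right) = - 33 \left(-117 + \frac{1}{-1 + 24} \cdot 0\right) = - 33 \left(-117 + \frac{1}{23} \cdot 0\right) = - 33 \left(-117 + 0\right) = \left(-33\right) \left(-117\right) = 3861$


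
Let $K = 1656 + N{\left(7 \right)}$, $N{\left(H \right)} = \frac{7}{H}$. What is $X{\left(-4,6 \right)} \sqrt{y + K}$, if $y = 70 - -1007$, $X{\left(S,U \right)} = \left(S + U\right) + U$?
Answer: $8 \sqrt{2734} \approx 418.3$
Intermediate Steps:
$X{\left(S,U \right)} = S + 2 U$
$y = 1077$ ($y = 70 + 1007 = 1077$)
$K = 1657$ ($K = 1656 + \frac{7}{7} = 1656 + 7 \cdot \frac{1}{7} = 1656 + 1 = 1657$)
$X{\left(-4,6 \right)} \sqrt{y + K} = \left(-4 + 2 \cdot 6\right) \sqrt{1077 + 1657} = \left(-4 + 12\right) \sqrt{2734} = 8 \sqrt{2734}$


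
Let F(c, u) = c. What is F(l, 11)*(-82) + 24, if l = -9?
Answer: 762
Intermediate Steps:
F(l, 11)*(-82) + 24 = -9*(-82) + 24 = 738 + 24 = 762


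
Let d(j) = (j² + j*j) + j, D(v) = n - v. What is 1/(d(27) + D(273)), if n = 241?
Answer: 1/1453 ≈ 0.00068823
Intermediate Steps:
D(v) = 241 - v
d(j) = j + 2*j² (d(j) = (j² + j²) + j = 2*j² + j = j + 2*j²)
1/(d(27) + D(273)) = 1/(27*(1 + 2*27) + (241 - 1*273)) = 1/(27*(1 + 54) + (241 - 273)) = 1/(27*55 - 32) = 1/(1485 - 32) = 1/1453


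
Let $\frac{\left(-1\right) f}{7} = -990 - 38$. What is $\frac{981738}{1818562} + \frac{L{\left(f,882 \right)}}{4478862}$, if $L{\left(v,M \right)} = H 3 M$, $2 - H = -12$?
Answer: $\frac{372036319407}{678757353037} \approx 0.54811$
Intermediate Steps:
$f = 7196$ ($f = - 7 \left(-990 - 38\right) = \left(-7\right) \left(-1028\right) = 7196$)
$H = 14$ ($H = 2 - -12 = 2 + 12 = 14$)
$L{\left(v,M \right)} = 42 M$ ($L{\left(v,M \right)} = 14 \cdot 3 M = 42 M$)
$\frac{981738}{1818562} + \frac{L{\left(f,882 \right)}}{4478862} = \frac{981738}{1818562} + \frac{42 \cdot 882}{4478862} = 981738 \cdot \frac{1}{1818562} + 37044 \cdot \frac{1}{4478862} = \frac{490869}{909281} + \frac{6174}{746477} = \frac{372036319407}{678757353037}$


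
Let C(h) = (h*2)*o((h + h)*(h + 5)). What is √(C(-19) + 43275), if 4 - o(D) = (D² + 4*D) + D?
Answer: √10899115 ≈ 3301.4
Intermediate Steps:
o(D) = 4 - D² - 5*D (o(D) = 4 - ((D² + 4*D) + D) = 4 - (D² + 5*D) = 4 + (-D² - 5*D) = 4 - D² - 5*D)
C(h) = 2*h*(4 - 10*h*(5 + h) - 4*h²*(5 + h)²) (C(h) = (h*2)*(4 - ((h + h)*(h + 5))² - 5*(h + h)*(h + 5)) = (2*h)*(4 - ((2*h)*(5 + h))² - 5*2*h*(5 + h)) = (2*h)*(4 - (2*h*(5 + h))² - 10*h*(5 + h)) = (2*h)*(4 - 4*h²*(5 + h)² - 10*h*(5 + h)) = (2*h)*(4 - 10*h*(5 + h) - 4*h²*(5 + h)²) = 2*h*(4 - 10*h*(5 + h) - 4*h²*(5 + h)²))
√(C(-19) + 43275) = √(-4*(-19)*(-2 + 2*(-19)²*(5 - 19)² + 5*(-19)*(5 - 19)) + 43275) = √(-4*(-19)*(-2 + 2*361*(-14)² + 5*(-19)*(-14)) + 43275) = √(-4*(-19)*(-2 + 2*361*196 + 1330) + 43275) = √(-4*(-19)*(-2 + 141512 + 1330) + 43275) = √(-4*(-19)*142840 + 43275) = √(10855840 + 43275) = √10899115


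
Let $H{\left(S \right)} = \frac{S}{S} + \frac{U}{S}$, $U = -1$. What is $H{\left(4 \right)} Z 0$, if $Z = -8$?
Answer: $0$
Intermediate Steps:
$H{\left(S \right)} = 1 - \frac{1}{S}$ ($H{\left(S \right)} = \frac{S}{S} - \frac{1}{S} = 1 - \frac{1}{S}$)
$H{\left(4 \right)} Z 0 = \frac{-1 + 4}{4} \left(-8\right) 0 = \frac{1}{4} \cdot 3 \left(-8\right) 0 = \frac{3}{4} \left(-8\right) 0 = \left(-6\right) 0 = 0$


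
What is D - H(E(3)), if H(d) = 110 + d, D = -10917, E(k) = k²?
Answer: -11036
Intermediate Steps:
D - H(E(3)) = -10917 - (110 + 3²) = -10917 - (110 + 9) = -10917 - 1*119 = -10917 - 119 = -11036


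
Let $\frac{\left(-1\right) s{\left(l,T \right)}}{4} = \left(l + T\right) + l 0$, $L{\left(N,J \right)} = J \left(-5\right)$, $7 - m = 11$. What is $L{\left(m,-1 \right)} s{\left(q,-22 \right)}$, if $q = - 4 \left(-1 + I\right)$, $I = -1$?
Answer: $280$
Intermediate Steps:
$m = -4$ ($m = 7 - 11 = -4$)
$L{\left(N,J \right)} = - 5 J$
$q = 8$ ($q = - 4 \left(-1 - 1\right) = \left(-4\right) \left(-2\right) = 8$)
$s{\left(l,T \right)} = - 4 T - 4 l$ ($s{\left(l,T \right)} = - 4 \left(\left(l + T\right) + l 0\right) = - 4 \left(\left(T + l\right) + 0\right) = - 4 \left(T + l\right) = - 4 T - 4 l$)
$L{\left(m,-1 \right)} s{\left(q,-22 \right)} = \left(-5\right) \left(-1\right) \left(\left(-4\right) \left(-22\right) - 32\right) = 5 \left(88 - 32\right) = 5 \cdot 56 = 280$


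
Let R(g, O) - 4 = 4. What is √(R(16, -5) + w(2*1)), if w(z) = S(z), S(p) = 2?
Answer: √10 ≈ 3.1623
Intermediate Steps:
R(g, O) = 8 (R(g, O) = 4 + 4 = 8)
w(z) = 2
√(R(16, -5) + w(2*1)) = √(8 + 2) = √10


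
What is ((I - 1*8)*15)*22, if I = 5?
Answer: -990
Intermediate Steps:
((I - 1*8)*15)*22 = ((5 - 1*8)*15)*22 = ((5 - 8)*15)*22 = -3*15*22 = -45*22 = -990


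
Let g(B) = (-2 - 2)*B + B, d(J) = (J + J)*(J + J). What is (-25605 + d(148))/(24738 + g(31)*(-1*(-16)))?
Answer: 62011/23250 ≈ 2.6671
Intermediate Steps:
d(J) = 4*J² (d(J) = (2*J)*(2*J) = 4*J²)
g(B) = -3*B (g(B) = -4*B + B = -3*B)
(-25605 + d(148))/(24738 + g(31)*(-1*(-16))) = (-25605 + 4*148²)/(24738 + (-3*31)*(-1*(-16))) = (-25605 + 4*21904)/(24738 - 93*16) = (-25605 + 87616)/(24738 - 1488) = 62011/23250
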